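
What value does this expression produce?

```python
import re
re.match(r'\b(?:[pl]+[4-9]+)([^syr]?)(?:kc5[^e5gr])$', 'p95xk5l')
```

None

Pattern: a word boundary (`\b`, zero-width); then one or more of one of [pl], then one or more of a character in [4-9] (non-capturing group); then optionally any character except [syr] (captured); then the literal 'kc5', then any character except [e5gr] (non-capturing group); then anchored at the end.
`re.match` only tries the pattern at the start of the string.
Here the string doesn't start with a match, so the call returns None.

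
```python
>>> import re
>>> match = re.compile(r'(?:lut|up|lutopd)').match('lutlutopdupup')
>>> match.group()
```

'lut'

`re.match` won't scan ahead — the pattern has to work from the very first character.
The match spans [0:3] → 'lut'.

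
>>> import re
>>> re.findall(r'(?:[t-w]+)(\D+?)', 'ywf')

['f']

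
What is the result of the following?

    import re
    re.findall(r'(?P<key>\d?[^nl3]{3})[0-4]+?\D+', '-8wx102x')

['8wx1']

The pattern matches optionally a digit, then exactly 3 of any character except [nl3] (captured as 'key'); then one or more of a character in [0-4] (lazy), then one or more of a non-digit.
With a single group, `findall` returns only what that group captured — 1 item.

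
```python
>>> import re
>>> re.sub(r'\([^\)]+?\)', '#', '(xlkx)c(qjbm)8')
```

`sub` substitutes '#' at each match site.

'#c#8'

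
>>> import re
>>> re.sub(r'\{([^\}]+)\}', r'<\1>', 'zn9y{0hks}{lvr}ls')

Matches: at [4:10] → '{0hks}'; at [10:15] → '{lvr}'.
`\1` in the replacement pulls in group 1's text for each match.

'zn9y<0hks><lvr>ls'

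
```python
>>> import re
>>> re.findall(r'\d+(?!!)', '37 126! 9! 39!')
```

['37', '12', '3']

The negative lookaround is zero-width — it rules out positions where the adjacent text would match, without consuming anything.
Scanning left to right: at [0:2] → '37'; at [3:5] → '12'; at [11:12] → '3'.
With no groups in the pattern, `findall` gives back each whole match — 3 here.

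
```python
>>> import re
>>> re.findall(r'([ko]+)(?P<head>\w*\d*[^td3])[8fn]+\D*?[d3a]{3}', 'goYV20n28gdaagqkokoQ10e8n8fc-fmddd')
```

The pattern matches one or more of one of [ko] (captured); then zero or more of a word character, then zero or more of a digit, then any character except [td3] (captured as 'head'); then one or more of one of [8fn], then zero or more of a non-digit (lazy), then exactly 3 of one of [d3a].
`findall` packs the 2 group values into a tuple for every match.

[('o', 'YV20n28gdaagqkokoQ10e8n8fc-')]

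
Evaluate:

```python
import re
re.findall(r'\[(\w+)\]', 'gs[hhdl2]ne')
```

`findall` collects group 1 from the one match (1 total).

['hhdl2']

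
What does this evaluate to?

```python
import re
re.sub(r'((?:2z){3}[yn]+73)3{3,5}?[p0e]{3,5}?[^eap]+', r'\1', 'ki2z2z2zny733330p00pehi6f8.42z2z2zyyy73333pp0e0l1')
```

'ki2z2z2zny73pehi6f8.42z2z2zyyy73'

This matches the literal '2z' repeated 3 times, then one or more of one of [yn], then the literal '73' (captured); then 3 to 5 of the literal '3' (lazy), then 3 to 5 of one of [p0e] (lazy); then one or more of any character except [eap].
Matches: at [2:19] → '2z2z2zny733330p00'; at [28:49] → '2z2z2zyyy73333pp0e0l1'.
Each match is replaced using the text its own group 1 captured.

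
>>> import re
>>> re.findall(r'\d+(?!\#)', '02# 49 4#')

['0', '49']

A negative assertion filters positions out without eating any characters.
Walking the string: at [0:1] → '0'; at [4:6] → '49'.
With no groups in the pattern, `findall` gives back each whole match — 2 here.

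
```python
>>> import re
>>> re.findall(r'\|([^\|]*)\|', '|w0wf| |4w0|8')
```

Scanning left to right: at [0:6] match '|w0wf|', group 1 = 'w0wf'; at [7:12] match '|4w0|', group 1 = '4w0'.
Because there's exactly one group, `findall` drops the full match and keeps group 1 from each hit.

['w0wf', '4w0']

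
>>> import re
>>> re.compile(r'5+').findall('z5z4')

['5']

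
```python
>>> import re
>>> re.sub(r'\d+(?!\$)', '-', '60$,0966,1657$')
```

'-0$,-,-7$'

Because the assertion is negative and zero-width, positions next to the forbidden text are skipped.
Matches: at [0:1] → '6'; at [4:8] → '0966'; at [9:12] → '165'.
Each match is replaced by '-'.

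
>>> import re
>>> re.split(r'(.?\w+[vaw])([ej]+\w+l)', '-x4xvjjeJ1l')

The group in the pattern means `split` returns the separators' captures alongside the pieces.

['', '-x4xv', 'jjeJ1l', '']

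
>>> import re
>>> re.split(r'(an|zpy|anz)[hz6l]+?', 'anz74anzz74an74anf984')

['', 'an', '74', 'an', 'z74an74anf984']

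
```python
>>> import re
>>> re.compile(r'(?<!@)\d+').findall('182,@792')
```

The negative lookaround is zero-width — it rules out positions where the adjacent text would match, without consuming anything.
Matches: at [0:3] → '182'; at [6:8] → '92'.
`findall` yields the raw match text (2 of them) because the pattern has no groups.

['182', '92']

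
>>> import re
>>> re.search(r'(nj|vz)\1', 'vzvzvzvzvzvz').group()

The backreference `\1` re-matches whatever the first group consumed, character for character.
Unlike `match`, `search` isn't anchored — it looks for the pattern anywhere in the string.
The match spans [0:4] → 'vzvz'.
Captured: group 1 = 'vz'.

'vzvz'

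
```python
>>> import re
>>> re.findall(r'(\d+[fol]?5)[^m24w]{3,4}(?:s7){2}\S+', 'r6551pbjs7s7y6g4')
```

The pattern matches one or more of a digit, then optionally one of [fol], then the literal '5' (captured); then 3 to 4 of any character except [m24w], then the literal 's7' repeated 2 times, then one or more of a non-whitespace character.
Walking the string: at [1:16] match '6551pbjs7s7y6g4', group 1 = '655'.
`findall` collects group 1 from the one match (1 total).

['655']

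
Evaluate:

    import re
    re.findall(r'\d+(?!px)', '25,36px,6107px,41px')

['25', '3', '610', '4']

The negative lookahead/lookbehind blocks any match where the forbidden context is present.
Matches: at [0:2] → '25'; at [3:4] → '3'; at [8:11] → '610'; at [15:16] → '4'.
With no groups in the pattern, `findall` gives back each whole match — 4 here.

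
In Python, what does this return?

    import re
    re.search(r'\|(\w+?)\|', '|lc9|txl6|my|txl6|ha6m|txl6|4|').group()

'|lc9|'

The match spans [0:5] → '|lc9|'.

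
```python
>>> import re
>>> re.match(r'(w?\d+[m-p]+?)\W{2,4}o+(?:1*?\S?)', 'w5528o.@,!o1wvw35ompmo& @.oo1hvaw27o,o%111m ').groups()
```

This matches optionally the literal 'w', then one or more of a digit, then one or more of a character in [m-p] (lazy) (captured); then 2 to 4 of a non-word character, then one or more of a literal 'o'; then zero or more of a literal '1' (lazy), then optionally a non-whitespace character (non-capturing group).
Lazy quantifiers expand one character at a time until the remainder of the pattern can match.
`re.match` won't scan ahead — the pattern has to work from the very first character.
The match spans [0:12] → 'w5528o.@,!o1'.
Captured: group 1 = 'w5528o'.

('w5528o',)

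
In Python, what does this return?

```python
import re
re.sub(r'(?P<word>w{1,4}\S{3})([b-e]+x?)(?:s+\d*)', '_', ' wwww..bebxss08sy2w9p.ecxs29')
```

This matches 1 to 4 of the literal 'w', then exactly 3 of a non-whitespace character (captured as 'word'); then one or more of a character in [b-e], then optionally a literal 'x' (captured); then one or more of the literal 's', then zero or more of a digit (non-capturing group).
Every occurrence is swapped for '_'.

' _sy2_'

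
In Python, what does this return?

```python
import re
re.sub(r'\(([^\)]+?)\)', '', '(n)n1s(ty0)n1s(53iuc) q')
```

Every occurrence is swapped for ''.

'n1sn1s q'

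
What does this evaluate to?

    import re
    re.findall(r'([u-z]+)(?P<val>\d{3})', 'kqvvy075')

Pattern: one or more of a character in [u-z] (captured); then exactly 3 of a digit (captured as 'val').
Scanning left to right: at [2:8] match 'vvy075', groups = ('vvy', '075').
Multiple groups make `findall` return tuples — one 2-tuple for the one match.

[('vvy', '075')]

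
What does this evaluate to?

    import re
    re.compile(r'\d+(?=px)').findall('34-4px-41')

['4']

Lookahead/lookbehind check context without consuming it, so the matched span excludes the asserted characters.
No capturing groups, so `findall` returns the 1 full match string.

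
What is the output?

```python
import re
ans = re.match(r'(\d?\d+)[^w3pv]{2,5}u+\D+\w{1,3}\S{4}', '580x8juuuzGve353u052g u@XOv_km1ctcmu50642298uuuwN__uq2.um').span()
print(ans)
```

(0, 20)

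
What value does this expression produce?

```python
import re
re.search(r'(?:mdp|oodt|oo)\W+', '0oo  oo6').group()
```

'oo  '

The match spans [1:5] → 'oo  '.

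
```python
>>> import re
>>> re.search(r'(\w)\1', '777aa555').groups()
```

The backreference `\1` re-matches whatever the first group consumed, character for character.
`re.search` tries every starting position until one works.
The match spans [0:2] → '77'.
Captured: group 1 = '7'.

('7',)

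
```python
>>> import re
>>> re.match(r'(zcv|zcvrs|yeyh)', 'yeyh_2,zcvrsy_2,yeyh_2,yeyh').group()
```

`match` is anchored at position 0; if the pattern doesn't fit there, it returns None.
The match spans [0:4] → 'yeyh'.

'yeyh'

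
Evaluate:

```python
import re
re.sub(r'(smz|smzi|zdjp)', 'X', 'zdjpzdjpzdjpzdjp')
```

'XXXX'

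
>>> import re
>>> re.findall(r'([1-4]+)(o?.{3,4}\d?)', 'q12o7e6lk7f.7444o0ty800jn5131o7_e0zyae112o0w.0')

Pattern: one or more of a character in [1-4] (captured); then optionally the literal 'o', then 3 to 4 of any character, then optionally a digit (captured).
Matches: at [1:8] match '12o7e6l', groups = ('12', 'o7e6l'); at [13:22] match '444o0ty80', groups = ('444', 'o0ty80'); at [26:34] match '131o7_e0', groups = ('131', 'o7_e0'); at [38:46] match '112o0w.0', groups = ('112', 'o0w.0').
With 2 capturing groups, `findall` returns a 2-tuple per match.

[('12', 'o7e6l'), ('444', 'o0ty80'), ('131', 'o7_e0'), ('112', 'o0w.0')]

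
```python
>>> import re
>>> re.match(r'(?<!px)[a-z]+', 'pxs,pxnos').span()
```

`match` is anchored at position 0; if the pattern doesn't fit there, it returns None.
The match spans [0:3] → 'pxs'.

(0, 3)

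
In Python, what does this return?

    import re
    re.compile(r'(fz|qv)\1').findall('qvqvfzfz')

['qv', 'fz']

A backreference is literal: `\1` must see the identical characters the first group matched.
Matches: at [0:4] match 'qvqv', group 1 = 'qv'; at [4:8] match 'fzfz', group 1 = 'fz'.
With a single group, `findall` returns only what that group captured — 2 items.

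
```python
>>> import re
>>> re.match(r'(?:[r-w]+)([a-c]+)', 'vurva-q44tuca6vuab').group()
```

The pattern matches one or more of a character in [r-w] (non-capturing group); then one or more of a character in [a-c] (captured).
`re.match` only tries the pattern at the start of the string.
The match spans [0:5] → 'vurva'.
Captured: group 1 = 'a'.

'vurva'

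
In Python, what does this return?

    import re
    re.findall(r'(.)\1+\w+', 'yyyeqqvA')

The backreference `\1` re-matches whatever the first group consumed, character for character.
Scanning left to right: at [0:8] match 'yyyeqqvA', group 1 = 'y'.
One capturing group, so `findall` returns just the captured substring from the one match — 1 in all.

['y']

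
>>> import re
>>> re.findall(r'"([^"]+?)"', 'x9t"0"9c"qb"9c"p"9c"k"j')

Because there's exactly one group, `findall` drops the full match and keeps group 1 from each hit.

['0', 'qb', 'p', 'k']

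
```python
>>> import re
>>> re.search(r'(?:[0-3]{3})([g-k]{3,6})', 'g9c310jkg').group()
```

The pattern matches exactly 3 of a character in [0-3] (non-capturing group); then 3 to 6 of a character in [g-k] (captured).
The match spans [3:9] → '310jkg'.

'310jkg'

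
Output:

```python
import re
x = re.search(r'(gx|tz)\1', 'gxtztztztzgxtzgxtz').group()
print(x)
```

tztz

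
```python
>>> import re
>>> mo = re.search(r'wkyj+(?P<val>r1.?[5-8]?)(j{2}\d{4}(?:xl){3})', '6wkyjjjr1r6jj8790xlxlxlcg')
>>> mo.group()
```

'wkyjjjr1r6jj8790xlxlxl'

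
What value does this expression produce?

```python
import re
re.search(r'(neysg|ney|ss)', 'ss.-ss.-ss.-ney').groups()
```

The match spans [0:2] → 'ss'.
Captured: group 1 = 'ss'.

('ss',)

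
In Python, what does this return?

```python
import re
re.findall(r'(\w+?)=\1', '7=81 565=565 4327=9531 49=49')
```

['565', '49']

After group 1 captures some text, `\1` only succeeds where that same text appears again.
Because there's exactly one group, `findall` drops the full match and keeps group 1 from each hit.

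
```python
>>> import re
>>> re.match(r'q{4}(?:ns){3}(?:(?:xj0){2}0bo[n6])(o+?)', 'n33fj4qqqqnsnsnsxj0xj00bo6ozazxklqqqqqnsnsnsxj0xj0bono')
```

`re.match` only tries the pattern at the start of the string.
Here the pattern fails at index 0, so the call returns None.

None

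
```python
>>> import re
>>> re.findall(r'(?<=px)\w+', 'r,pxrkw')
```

['rkw']

The `(?=…)`/`(?<=…)` assertion just peeks at neighbouring text; it doesn't advance the match position.
No capturing groups, so `findall` returns the 1 full match string.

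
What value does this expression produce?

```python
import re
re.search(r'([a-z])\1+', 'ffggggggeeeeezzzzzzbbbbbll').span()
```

`\1` has to match the exact text group 1 already captured.
The match spans [0:2] → 'ff'.

(0, 2)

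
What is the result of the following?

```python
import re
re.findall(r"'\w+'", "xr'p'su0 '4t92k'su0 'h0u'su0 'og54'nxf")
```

Scanning left to right: at [2:5] → "'p'"; at [9:16] → "'4t92k'"; at [20:25] → "'h0u'"; at [29:35] → "'og54'".
With no groups in the pattern, `findall` gives back each whole match — 4 here.

["'p'", "'4t92k'", "'h0u'", "'og54'"]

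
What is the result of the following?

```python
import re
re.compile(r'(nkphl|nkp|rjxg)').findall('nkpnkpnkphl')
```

['nkp', 'nkp', 'nkphl']

Alternation tries branches left to right and keeps the first one that lets the overall match succeed at that position.
One capturing group, so `findall` returns just the captured substring from each match — 3 in all.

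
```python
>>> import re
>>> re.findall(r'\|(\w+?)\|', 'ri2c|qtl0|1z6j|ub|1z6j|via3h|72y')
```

['qtl0', 'ub', 'via3h']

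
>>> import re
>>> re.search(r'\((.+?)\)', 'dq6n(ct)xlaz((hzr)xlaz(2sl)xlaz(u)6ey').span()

(4, 8)

The match spans [4:8] → '(ct)'.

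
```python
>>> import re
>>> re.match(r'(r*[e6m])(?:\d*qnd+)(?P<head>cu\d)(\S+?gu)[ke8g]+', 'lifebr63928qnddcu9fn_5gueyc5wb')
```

The pattern matches zero or more of the literal 'r', then one of [e6m] (captured); then zero or more of a digit, then the literal 'qn', then one or more of the literal 'd' (non-capturing group); then the literal 'cu', then a digit (captured as 'head'); then one or more of a non-whitespace character (lazy), then the literal 'gu' (captured); then one or more of one of [ke8g].
`re.match` won't scan ahead — the pattern has to work from the very first character.
Here the string doesn't start with a match, so the call returns None.

None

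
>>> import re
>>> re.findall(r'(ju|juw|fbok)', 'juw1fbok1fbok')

['ju', 'fbok', 'fbok']

The regex engine tests alternatives in the order written; an earlier branch that matches wins even if a later one would match more.
With a single group, `findall` returns only what that group captured — 3 items.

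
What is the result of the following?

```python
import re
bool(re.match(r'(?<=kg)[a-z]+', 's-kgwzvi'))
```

False

The lookaround is zero-width — it requires the adjacent text to match without consuming it, so the asserted text isn't part of the match.
With `match`, the pattern is implicitly anchored at the beginning.
Here the pattern fails at index 0, so the call returns None, and `bool(None)` is False.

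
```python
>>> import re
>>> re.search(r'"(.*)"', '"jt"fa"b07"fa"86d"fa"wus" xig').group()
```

The match spans [0:25] → '"jt"fa"b07"fa"86d"fa"wus"'.

'"jt"fa"b07"fa"86d"fa"wus"'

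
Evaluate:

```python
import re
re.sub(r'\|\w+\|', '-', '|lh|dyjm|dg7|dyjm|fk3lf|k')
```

'-dyjm-dyjm-k'

Matches: at [0:4] → '|lh|'; at [8:13] → '|dg7|'; at [17:24] → '|fk3lf|'.
`sub` substitutes '-' at each match site.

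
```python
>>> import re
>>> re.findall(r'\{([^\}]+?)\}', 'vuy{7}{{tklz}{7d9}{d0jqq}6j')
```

Scanning left to right: at [3:6] match '{7}', group 1 = '7'; at [6:13] match '{{tklz}', group 1 = '{tklz'; at [13:18] match '{7d9}', group 1 = '7d9'; at [18:25] match '{d0jqq}', group 1 = 'd0jqq'.
With a single group, `findall` returns only what that group captured — 4 items.

['7', '{tklz', '7d9', 'd0jqq']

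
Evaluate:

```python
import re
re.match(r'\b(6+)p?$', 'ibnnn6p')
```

None

This matches a word boundary (`\b`, zero-width); then one or more of a literal '6' (captured); then optionally a literal 'p'; then anchored at the end.
With `match`, the pattern is implicitly anchored at the beginning.
Here the string doesn't start with a match, so the call returns None.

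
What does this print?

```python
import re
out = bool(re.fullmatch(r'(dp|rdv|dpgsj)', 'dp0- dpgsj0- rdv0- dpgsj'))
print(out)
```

For `fullmatch`, every character of the input must be accounted for by the pattern.
Here there's no way to consume every character, so the call returns None, and `bool(None)` is False.

False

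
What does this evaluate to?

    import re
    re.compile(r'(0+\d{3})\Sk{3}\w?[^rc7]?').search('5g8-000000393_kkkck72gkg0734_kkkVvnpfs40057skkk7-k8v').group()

'000000393_kkkck'

The match spans [4:19] → '000000393_kkkck'.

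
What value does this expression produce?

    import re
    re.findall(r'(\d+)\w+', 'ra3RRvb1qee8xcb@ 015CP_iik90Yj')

['3', '015']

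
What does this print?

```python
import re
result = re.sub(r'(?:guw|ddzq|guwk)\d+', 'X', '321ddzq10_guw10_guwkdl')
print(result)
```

Every occurrence is swapped for 'X'.

321X_X_guwkdl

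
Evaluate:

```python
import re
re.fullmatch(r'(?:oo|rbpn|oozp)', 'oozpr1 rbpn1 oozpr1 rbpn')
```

None

For `fullmatch`, every character of the input must be accounted for by the pattern.
Here there's no way to consume every character, so the call returns None.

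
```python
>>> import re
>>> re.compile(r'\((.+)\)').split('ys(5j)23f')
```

['ys', '5j', '23f']

With a capturing group present, the delimiter's captured portion is kept in the result list.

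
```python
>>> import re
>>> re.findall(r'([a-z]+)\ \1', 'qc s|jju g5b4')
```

Because there's exactly one group, `findall` drops the full match and keeps group 1 from each hit.
Nothing in the string satisfies the pattern, so the list is empty.

[]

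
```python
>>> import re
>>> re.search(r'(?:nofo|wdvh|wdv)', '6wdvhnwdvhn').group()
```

'wdvh'

Alternation isn't longest-match — the leftmost alternative that fits at this position is chosen.
Unlike `match`, `search` isn't anchored — it looks for the pattern anywhere in the string.
The match spans [1:5] → 'wdvh'.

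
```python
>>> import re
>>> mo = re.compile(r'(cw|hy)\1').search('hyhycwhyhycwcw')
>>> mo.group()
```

The backreference `\1` re-matches whatever the first group consumed, character for character.
`re.search` scans for the first position where the pattern succeeds.
The match spans [0:4] → 'hyhy'.
Captured: group 1 = 'hy'.

'hyhy'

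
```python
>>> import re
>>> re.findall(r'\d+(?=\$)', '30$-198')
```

['30']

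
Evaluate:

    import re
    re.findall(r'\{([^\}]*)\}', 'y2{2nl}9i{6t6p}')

['2nl', '6t6p']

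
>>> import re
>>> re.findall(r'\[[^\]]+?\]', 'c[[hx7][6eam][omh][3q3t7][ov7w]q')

No capturing groups, so `findall` returns the 5 full match strings.

['[[hx7]', '[6eam]', '[omh]', '[3q3t7]', '[ov7w]']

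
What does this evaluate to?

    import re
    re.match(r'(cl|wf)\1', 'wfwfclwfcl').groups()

('wf',)

The match spans [0:4] → 'wfwf'.
Captured: group 1 = 'wf'.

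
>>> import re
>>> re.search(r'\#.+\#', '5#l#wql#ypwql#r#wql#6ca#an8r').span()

(1, 24)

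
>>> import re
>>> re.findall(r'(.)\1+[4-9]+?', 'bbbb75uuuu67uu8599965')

The backreference `\1` re-matches whatever the first group consumed, character for character.
Scanning left to right: at [0:5] match 'bbbb7', group 1 = 'b'; at [6:11] match 'uuuu6', group 1 = 'u'; at [12:15] match 'uu8', group 1 = 'u'; at [16:20] match '9996', group 1 = '9'.
With a single group, `findall` returns only what that group captured — 4 items.

['b', 'u', 'u', '9']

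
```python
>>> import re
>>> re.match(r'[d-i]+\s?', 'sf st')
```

None

Pattern: one or more of a character in [d-i]; then optionally whitespace.
`match` is anchored at position 0; if the pattern doesn't fit there, it returns None.
Here the pattern fails at index 0, so the call returns None.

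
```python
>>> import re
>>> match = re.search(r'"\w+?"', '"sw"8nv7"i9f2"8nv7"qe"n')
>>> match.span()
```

The match spans [0:4] → '"sw"'.

(0, 4)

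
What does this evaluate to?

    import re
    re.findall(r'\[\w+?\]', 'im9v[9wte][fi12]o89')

['[9wte]', '[fi12]']

Scanning left to right: at [4:10] → '[9wte]'; at [10:16] → '[fi12]'.
No capturing groups, so `findall` returns the 2 full match strings.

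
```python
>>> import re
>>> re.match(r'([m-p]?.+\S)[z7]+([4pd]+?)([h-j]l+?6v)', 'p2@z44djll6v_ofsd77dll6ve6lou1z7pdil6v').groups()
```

This matches optionally a character in [m-p], then one or more of any character, then a non-whitespace character (captured); then one or more of one of [z7]; then one or more of one of [4pd] (lazy) (captured); then a character in [h-j], then one or more of the literal 'l' (lazy), then the literal '6v' (captured).
`re.match` won't scan ahead — the pattern has to work from the very first character.
The match spans [0:38] → 'p2@z44djll6v_ofsd77dll6ve6lou1z7pdil6v'.
Captured: group 1 = 'p2@z44djll6v_ofsd77dll6ve6lou1z', group 2 = 'pd', group 3 = 'il6v'.

('p2@z44djll6v_ofsd77dll6ve6lou1z', 'pd', 'il6v')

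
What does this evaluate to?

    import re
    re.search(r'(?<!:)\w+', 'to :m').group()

'to'

The negative lookaround is zero-width — it rules out positions where the adjacent text would match, without consuming anything.
`re.search` tries every starting position until one works.
The match spans [0:2] → 'to'.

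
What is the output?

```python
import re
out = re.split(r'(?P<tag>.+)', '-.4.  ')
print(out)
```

['', '-.4.  ', '']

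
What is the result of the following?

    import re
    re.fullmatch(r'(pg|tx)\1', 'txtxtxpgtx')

None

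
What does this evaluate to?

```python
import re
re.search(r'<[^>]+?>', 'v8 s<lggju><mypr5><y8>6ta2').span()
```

The match spans [4:11] → '<lggju>'.

(4, 11)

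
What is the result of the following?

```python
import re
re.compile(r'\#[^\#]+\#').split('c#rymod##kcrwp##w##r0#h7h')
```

['c', '', '', '', 'h7h']

Matches to split on: at [1:8] → '#rymod#'; at [8:15] → '#kcrwp#'; at [15:18] → '#w#'; at [18:22] → '#r0#'.
The string is cut at each match, leaving 5 pieces.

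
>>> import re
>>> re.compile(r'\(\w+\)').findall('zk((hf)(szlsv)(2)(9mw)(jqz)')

Matches: at [3:7] → '(hf)'; at [7:14] → '(szlsv)'; at [14:17] → '(2)'; at [17:22] → '(9mw)'; at [22:27] → '(jqz)'.
No capturing groups, so `findall` returns the 5 full match strings.

['(hf)', '(szlsv)', '(2)', '(9mw)', '(jqz)']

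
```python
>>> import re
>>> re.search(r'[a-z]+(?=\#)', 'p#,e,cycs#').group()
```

The positive lookaround only admits positions where the adjacent text matches; those characters stay outside the span.
The match spans [0:1] → 'p'.

'p'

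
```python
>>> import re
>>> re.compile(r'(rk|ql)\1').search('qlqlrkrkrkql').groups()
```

('ql',)

`\1` is not a pattern — it's the concrete string captured by group 1, re-applied verbatim.
Unlike `match`, `search` isn't anchored — it looks for the pattern anywhere in the string.
The match spans [0:4] → 'qlql'.
Captured: group 1 = 'ql'.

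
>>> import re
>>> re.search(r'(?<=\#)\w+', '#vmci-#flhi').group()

The lookaround is zero-width — it requires the adjacent text to match without consuming it, so the asserted text isn't part of the match.
The match spans [1:5] → 'vmci'.

'vmci'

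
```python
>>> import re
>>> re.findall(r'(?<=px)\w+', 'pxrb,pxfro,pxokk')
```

['rb', 'fro', 'okk']

The `(?=…)`/`(?<=…)` assertion just peeks at neighbouring text; it doesn't advance the match position.
Walking the string: at [2:4] → 'rb'; at [7:10] → 'fro'; at [13:16] → 'okk'.
With no groups in the pattern, `findall` gives back each whole match — 3 here.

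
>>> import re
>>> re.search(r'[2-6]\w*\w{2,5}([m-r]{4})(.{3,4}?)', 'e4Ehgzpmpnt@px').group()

This matches a character in [2-6], then zero or more of a word character, then 2 to 5 of a word character; then exactly 4 of a character in [m-r] (captured); then 3 to 4 of any character (lazy) (captured).
Unlike `match`, `search` isn't anchored — it looks for the pattern anywhere in the string.
The match spans [1:13] → '4Ehgzpmpnt@p'.
Captured: group 1 = 'pmpn', group 2 = 't@p'.

'4Ehgzpmpnt@p'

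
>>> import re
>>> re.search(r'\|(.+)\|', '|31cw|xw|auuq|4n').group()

'|31cw|xw|auuq|'

`re.search` tries every starting position until one works.
The match spans [0:14] → '|31cw|xw|auuq|'.
Captured: group 1 = '31cw|xw|auuq'.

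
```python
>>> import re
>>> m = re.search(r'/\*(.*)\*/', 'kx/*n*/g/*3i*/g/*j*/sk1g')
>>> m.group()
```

'/*n*/g/*3i*/g/*j*/'

`search` walks the string left to right and returns the first match it finds.
The match spans [2:20] → '/*n*/g/*3i*/g/*j*/'.
Captured: group 1 = 'n*/g/*3i*/g/*j'.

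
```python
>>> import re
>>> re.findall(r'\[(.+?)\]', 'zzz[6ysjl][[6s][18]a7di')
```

['6ysjl', '[6s', '18']

Because the quantifier is non-greedy, it stops expanding at the earliest point where the rest of the pattern can succeed.
Walking the string: at [3:10] match '[6ysjl]', group 1 = '6ysjl'; at [10:15] match '[[6s]', group 1 = '[6s'; at [15:19] match '[18]', group 1 = '18'.
Because there's exactly one group, `findall` drops the full match and keeps group 1 from each hit.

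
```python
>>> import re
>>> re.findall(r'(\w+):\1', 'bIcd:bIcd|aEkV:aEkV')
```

['bIcd', 'aEkV']

`\1` has to match the exact text group 1 already captured.
Because there's exactly one group, `findall` drops the full match and keeps group 1 from each hit.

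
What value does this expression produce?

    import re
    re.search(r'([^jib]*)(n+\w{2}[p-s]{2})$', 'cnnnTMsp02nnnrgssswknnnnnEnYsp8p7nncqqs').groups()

('cnnnTMsp02nnnrgssswknnnnnEnYsp8p7n', 'ncqqs')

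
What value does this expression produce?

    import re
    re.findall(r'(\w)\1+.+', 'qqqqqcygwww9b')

['q']

A backreference is literal: `\1` must see the identical characters the first group matched.
Because there's exactly one group, `findall` drops the full match and keeps group 1 from the one hit.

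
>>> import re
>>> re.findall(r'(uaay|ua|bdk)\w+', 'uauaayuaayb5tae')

['ua']

One capturing group, so `findall` returns just the captured substring from the one match — 1 in all.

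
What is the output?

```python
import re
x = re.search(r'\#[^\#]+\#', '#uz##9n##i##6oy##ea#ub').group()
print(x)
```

#uz#

`search` walks the string left to right and returns the first match it finds.
The match spans [0:4] → '#uz#'.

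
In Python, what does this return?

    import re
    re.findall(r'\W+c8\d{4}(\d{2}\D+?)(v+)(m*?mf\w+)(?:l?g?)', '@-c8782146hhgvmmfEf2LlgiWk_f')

[('46hhg', 'v', 'mmfEf2LlgiWk_f')]

Pattern: one or more of a non-word character, then the literal 'c8', then exactly 4 of a digit; then exactly 2 of a digit, then one or more of a non-digit (lazy) (captured); then one or more of a literal 'v' (captured); then zero or more of a literal 'm' (lazy), then the literal 'mf', then one or more of a word character (captured); then optionally the literal 'l', then optionally the literal 'g' (non-capturing group).
Walking the string: at [0:28] match '@-c8782146hhgvmmfEf2LlgiWk_f', groups = ('46hhg', 'v', 'mmfEf2LlgiWk_f').
With 3 capturing groups, `findall` returns a 3-tuple per match.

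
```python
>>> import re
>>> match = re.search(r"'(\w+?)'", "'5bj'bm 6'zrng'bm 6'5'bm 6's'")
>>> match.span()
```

`re.search` tries every starting position until one works.
The match spans [0:5] → "'5bj'".
Captured: group 1 = '5bj'.

(0, 5)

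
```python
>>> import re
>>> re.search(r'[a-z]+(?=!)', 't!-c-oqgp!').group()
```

't'

Lookahead/lookbehind check context without consuming it, so the matched span excludes the asserted characters.
`search` walks the string left to right and returns the first match it finds.
The match spans [0:1] → 't'.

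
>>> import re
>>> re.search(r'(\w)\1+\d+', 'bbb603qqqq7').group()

'bbb603'

The backreference `\1` re-matches whatever the first group consumed, character for character.
`re.search` scans for the first position where the pattern succeeds.
The match spans [0:6] → 'bbb603'.
Captured: group 1 = 'b'.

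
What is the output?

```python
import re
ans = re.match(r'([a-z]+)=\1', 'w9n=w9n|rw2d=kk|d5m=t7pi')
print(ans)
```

None

`\1` is not a pattern — it's the concrete string captured by group 1, re-applied verbatim.
With `match`, the pattern is implicitly anchored at the beginning.
Here position 0 doesn't satisfy it, so the call returns None.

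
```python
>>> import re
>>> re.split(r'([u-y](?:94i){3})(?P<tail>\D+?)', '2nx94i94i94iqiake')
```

['2n', 'x94i94i94i', 'q', 'iake']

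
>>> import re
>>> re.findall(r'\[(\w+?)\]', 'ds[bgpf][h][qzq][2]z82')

['bgpf', 'h', 'qzq', '2']

Walking the string: at [2:8] match '[bgpf]', group 1 = 'bgpf'; at [8:11] match '[h]', group 1 = 'h'; at [11:16] match '[qzq]', group 1 = 'qzq'; at [16:19] match '[2]', group 1 = '2'.
Because there's exactly one group, `findall` drops the full match and keeps group 1 from each hit.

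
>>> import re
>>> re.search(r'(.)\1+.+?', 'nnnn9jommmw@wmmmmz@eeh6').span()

(0, 5)

`\1` has to match the exact text group 1 already captured.
The match spans [0:5] → 'nnnn9'.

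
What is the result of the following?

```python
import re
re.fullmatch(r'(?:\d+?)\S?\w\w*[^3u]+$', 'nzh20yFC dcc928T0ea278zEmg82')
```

None

Pattern: one or more of a digit (lazy) (non-capturing group); then optionally a non-whitespace character, then a word character, then zero or more of a word character; then one or more of any character except [3u]; then anchored at the end.
`re.fullmatch` requires the pattern to consume the entire string.
Here the pattern can't cover the whole string, so the call returns None.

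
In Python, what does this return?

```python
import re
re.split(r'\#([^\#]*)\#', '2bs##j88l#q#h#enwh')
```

Because the pattern has a capturing group, `split` also inserts each captured text between the pieces.

['2bs', '', 'j88l', 'q', 'h#enwh']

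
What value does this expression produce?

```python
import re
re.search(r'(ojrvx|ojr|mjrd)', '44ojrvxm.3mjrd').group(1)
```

The match spans [2:7] → 'ojrvx'.
Captured: group 1 = 'ojrvx'.

'ojrvx'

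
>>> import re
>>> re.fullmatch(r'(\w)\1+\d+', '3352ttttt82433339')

None

The backreference `\1` re-matches whatever the first group consumed, character for character.
`re.fullmatch` is like wrapping the pattern in `^…$` (in single-line mode).
Here there's no way to consume every character, so the call returns None.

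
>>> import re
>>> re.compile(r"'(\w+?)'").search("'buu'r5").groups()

Unlike `match`, `search` isn't anchored — it looks for the pattern anywhere in the string.
The match spans [0:5] → "'buu'".
Captured: group 1 = 'buu'.

('buu',)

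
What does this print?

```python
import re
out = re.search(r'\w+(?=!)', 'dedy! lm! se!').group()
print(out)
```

The `(?=…)`/`(?<=…)` assertion just peeks at neighbouring text; it doesn't advance the match position.
The match spans [0:4] → 'dedy'.

dedy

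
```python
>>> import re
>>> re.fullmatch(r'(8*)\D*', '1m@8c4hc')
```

`re.fullmatch` is like wrapping the pattern in `^…$` (in single-line mode).
Here the string isn't matched end-to-end, so the call returns None.

None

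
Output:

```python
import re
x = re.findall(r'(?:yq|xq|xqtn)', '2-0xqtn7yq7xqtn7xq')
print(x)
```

['xq', 'yq', 'xq', 'xq']

Alternation tries branches left to right and keeps the first one that lets the overall match succeed at that position.
With no groups in the pattern, `findall` gives back each whole match — 4 here.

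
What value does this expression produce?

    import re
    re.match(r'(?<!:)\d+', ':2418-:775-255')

The negative lookahead/lookbehind blocks any match where the forbidden context is present.
`re.match` won't scan ahead — the pattern has to work from the very first character.
Here the pattern fails at index 0, so the call returns None.

None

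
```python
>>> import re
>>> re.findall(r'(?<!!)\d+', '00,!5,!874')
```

['00', '74']

The negative lookahead/lookbehind blocks any match where the forbidden context is present.
Matches: at [0:2] → '00'; at [8:10] → '74'.
No capturing groups, so `findall` returns the 2 full match strings.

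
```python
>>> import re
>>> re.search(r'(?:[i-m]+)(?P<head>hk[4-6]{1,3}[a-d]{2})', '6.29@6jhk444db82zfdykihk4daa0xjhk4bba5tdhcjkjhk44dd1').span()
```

(6, 14)

The pattern matches one or more of a character in [i-m] (non-capturing group); then the literal 'hk', then 1 to 3 of a character in [4-6], then exactly 2 of a character in [a-d] (captured as 'head').
The match spans [6:14] → 'jhk444db'.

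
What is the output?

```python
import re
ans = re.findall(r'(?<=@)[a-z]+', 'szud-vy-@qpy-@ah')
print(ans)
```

['qpy', 'ah']

The positive lookaround only admits positions where the adjacent text matches; those characters stay outside the span.
Since nothing is captured, `findall` lists the 2 matched substrings directly.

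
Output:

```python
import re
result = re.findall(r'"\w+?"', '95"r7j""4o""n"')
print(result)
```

['"r7j"', '"4o"', '"n"']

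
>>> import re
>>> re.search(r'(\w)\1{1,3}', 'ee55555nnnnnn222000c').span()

(0, 2)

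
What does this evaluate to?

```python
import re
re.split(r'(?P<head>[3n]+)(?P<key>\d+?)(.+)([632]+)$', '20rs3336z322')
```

The pattern matches one or more of one of [3n] (captured as 'head'); then one or more of a digit (lazy) (captured as 'key'); then one or more of any character (captured); then one or more of one of [632] (captured); then anchored at the end.
`re.split` interleaves the captured-group text with the surrounding fragments.

['20rs', '333', '6', 'z32', '2', '']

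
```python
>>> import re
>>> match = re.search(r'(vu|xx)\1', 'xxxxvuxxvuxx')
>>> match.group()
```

'xxxx'

`\1` has to match the exact text group 1 already captured.
`re.search` scans for the first position where the pattern succeeds.
The match spans [0:4] → 'xxxx'.
Captured: group 1 = 'xx'.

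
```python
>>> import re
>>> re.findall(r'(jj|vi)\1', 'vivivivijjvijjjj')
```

['vi', 'vi', 'jj']

`\1` is not a pattern — it's the concrete string captured by group 1, re-applied verbatim.
Scanning left to right: at [0:4] match 'vivi', group 1 = 'vi'; at [4:8] match 'vivi', group 1 = 'vi'; at [12:16] match 'jjjj', group 1 = 'jj'.
With a single group, `findall` returns only what that group captured — 3 items.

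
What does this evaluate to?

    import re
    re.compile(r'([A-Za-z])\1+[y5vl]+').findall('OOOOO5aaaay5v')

A backreference is literal: `\1` must see the identical characters the first group matched.
Walking the string: at [0:6] match 'OOOOO5', group 1 = 'O'; at [6:13] match 'aaaay5v', group 1 = 'a'.
`findall` collects group 1 from each match (2 total).

['O', 'a']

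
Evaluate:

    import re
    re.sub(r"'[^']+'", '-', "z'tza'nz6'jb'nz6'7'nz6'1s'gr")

'z-nz6-nz6-nz6-gr'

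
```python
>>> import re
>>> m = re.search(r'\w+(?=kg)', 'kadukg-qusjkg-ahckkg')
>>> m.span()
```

(0, 4)

The `(?=…)`/`(?<=…)` assertion just peeks at neighbouring text; it doesn't advance the match position.
The match spans [0:4] → 'kadu'.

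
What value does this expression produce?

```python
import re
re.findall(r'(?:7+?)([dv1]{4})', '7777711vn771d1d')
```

['1d1d']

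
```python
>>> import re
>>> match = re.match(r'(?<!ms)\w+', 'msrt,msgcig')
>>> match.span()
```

Because the assertion is negative and zero-width, positions next to the forbidden text are skipped.
`re.match` won't scan ahead — the pattern has to work from the very first character.
The match spans [0:4] → 'msrt'.

(0, 4)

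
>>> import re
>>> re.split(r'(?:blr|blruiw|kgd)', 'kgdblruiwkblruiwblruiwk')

`|` is ordered: at each position the engine commits to the first alternative that works.
Matches to split on: at [0:3] → 'kgd'; at [3:6] → 'blr'; at [10:13] → 'blr'; at [16:19] → 'blr'.
Splitting on the pattern gives 5 pieces.

['', '', 'uiwk', 'uiw', 'uiwk']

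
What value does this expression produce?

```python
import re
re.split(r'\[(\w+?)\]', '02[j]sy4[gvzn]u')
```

['02', 'j', 'sy4', 'gvzn', 'u']

The group in the pattern means `split` returns the separators' captures alongside the pieces.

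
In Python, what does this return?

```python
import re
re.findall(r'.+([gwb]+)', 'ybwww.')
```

['w']

The pattern matches one or more of any character; then one or more of one of [gwb] (captured).
Scanning left to right: at [0:5] match 'ybwww', group 1 = 'w'.
Because there's exactly one group, `findall` drops the full match and keeps group 1 from the one hit.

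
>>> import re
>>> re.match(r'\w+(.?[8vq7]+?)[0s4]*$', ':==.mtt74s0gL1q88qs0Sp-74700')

None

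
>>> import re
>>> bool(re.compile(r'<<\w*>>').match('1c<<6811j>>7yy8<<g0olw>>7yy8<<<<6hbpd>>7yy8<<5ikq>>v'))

False

`match` is anchored at position 0; if the pattern doesn't fit there, it returns None.
Here the pattern fails at index 0, so the call returns None, and `bool(None)` is False.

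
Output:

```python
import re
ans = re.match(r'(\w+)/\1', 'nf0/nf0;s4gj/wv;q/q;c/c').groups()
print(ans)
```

('nf0',)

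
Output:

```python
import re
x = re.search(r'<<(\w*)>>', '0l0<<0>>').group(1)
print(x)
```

The match spans [3:8] → '<<0>>'.
Captured: group 1 = '0'.

0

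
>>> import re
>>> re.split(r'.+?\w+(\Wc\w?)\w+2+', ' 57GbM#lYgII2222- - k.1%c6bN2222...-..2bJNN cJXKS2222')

The pattern matches one or more of any character (lazy), then one or more of a word character; then a non-word character, then the literal 'c', then optionally a word character (captured); then one or more of a word character, then one or more of the literal '2'.
Matches to split on: at [0:32] → ' 57GbM#lYgII2222- - k.1%c6bN2222'; at [32:53] → '...-..2bJNN cJXKS2222'.
With a capturing group present, the delimiter's captured portion is kept in the result list.

['', '%c6', '', ' cJ', '']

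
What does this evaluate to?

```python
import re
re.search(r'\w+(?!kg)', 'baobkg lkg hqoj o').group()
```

Because the assertion is negative and zero-width, positions next to the forbidden text are skipped.
Unlike `match`, `search` isn't anchored — it looks for the pattern anywhere in the string.
The match spans [0:6] → 'baobkg'.

'baobkg'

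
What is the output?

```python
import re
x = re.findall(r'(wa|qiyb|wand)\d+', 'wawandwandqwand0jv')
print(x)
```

With a single group, `findall` returns only what that group captured — 1 item.

['wand']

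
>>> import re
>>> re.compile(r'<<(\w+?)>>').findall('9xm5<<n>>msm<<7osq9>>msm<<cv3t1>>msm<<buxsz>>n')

Scanning left to right: at [4:9] match '<<n>>', group 1 = 'n'; at [12:21] match '<<7osq9>>', group 1 = '7osq9'; at [24:33] match '<<cv3t1>>', group 1 = 'cv3t1'; at [36:45] match '<<buxsz>>', group 1 = 'buxsz'.
Because there's exactly one group, `findall` drops the full match and keeps group 1 from each hit.

['n', '7osq9', 'cv3t1', 'buxsz']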